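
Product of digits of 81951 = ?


8 × 1 × 9 × 5 × 1 = 360


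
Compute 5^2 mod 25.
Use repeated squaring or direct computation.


5^1 mod 25 = 5
5^2 mod 25 = 0


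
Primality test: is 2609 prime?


Check divisors up to sqrt(2609) = 51.0784
No divisors found.
2609 is prime.

Yes, 2609 is prime


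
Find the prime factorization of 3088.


3088 / 2 = 1544
1544 / 2 = 772
772 / 2 = 386
386 / 2 = 193
193 / 193 = 1
3088 = 2^4 × 193


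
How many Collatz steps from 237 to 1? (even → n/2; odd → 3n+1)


237 → 712 → 356 → 178 → 89 → 268 → 134 → 67 → 202 → 101 → 304 → 152 → 76 → 38 → 19 → 58 → 29 → 88 → 44 → 22 → 11 → 34 → 17 → 52 → 26 → 13 → 40 → 20 → 10 → 5 → 16 → 8 → 4 → 2 → 1
Total steps = 34

34 steps


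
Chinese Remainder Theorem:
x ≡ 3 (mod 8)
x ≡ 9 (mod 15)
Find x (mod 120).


M = 8*15 = 120
M1 = M/8 = 15, M2 = M/15 = 8
M1^(-1) mod 8 = 7, M2^(-1) mod 15 = 2
x = 3*15*7 + 9*8*2 = 459
459 mod 120 = 99
Check: 99 mod 8 = 3 ✓, 99 mod 15 = 9 ✓

x ≡ 99 (mod 120)


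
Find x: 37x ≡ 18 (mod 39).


GCD(37, 39) = 1, unique solution
a^(-1) mod 39 = 19
x = 19 * 18 mod 39 = 30

x ≡ 30 (mod 39)


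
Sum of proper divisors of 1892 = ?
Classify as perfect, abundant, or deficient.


Proper divisors: 1, 2, 4, 11, 22, 43, 44, 86, 172, 473, 946
Sum = 1 + 2 + 4 + 11 + 22 + 43 + 44 + 86 + 172 + 473 + 946 = 1804
1804 < 1892 → deficient

s(1892) = 1804 (deficient)


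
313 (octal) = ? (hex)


313 (base 8) = 203 (decimal)
203 (decimal) = CB (base 16)


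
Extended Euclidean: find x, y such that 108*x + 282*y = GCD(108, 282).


Tabular extended Euclidean (each row: r = 108*s + 282*t):
r=108, s=1, t=0
r=282, s=0, t=1
q=0: r=108, s=1, t=0   [108*(1) + 282*(0) = 108]
q=2: r=66, s=-2, t=1   [108*(-2) + 282*(1) = 66]
q=1: r=42, s=3, t=-1   [108*(3) + 282*(-1) = 42]
q=1: r=24, s=-5, t=2   [108*(-5) + 282*(2) = 24]
q=1: r=18, s=8, t=-3   [108*(8) + 282*(-3) = 18]
q=1: r=6, s=-13, t=5   [108*(-13) + 282*(5) = 6]
q=3: r=0, s=47, t=-18   [108*(47) + 282*(-18) = 0]
GCD = 6; from the row with r=6: x=-13, y=5
Check: 108*(-13) + 282*(5) = -1404 + 1410 = 6

GCD = 6, x = -13, y = 5


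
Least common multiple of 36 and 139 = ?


GCD(36, 139) = 1
LCM = 36*139/1 = 5004/1 = 5004

LCM = 5004


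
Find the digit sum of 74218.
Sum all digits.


7 + 4 + 2 + 1 + 8 = 22


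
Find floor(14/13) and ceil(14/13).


14/13 = 1.0769
floor = 1
ceil = 2

floor = 1, ceil = 2


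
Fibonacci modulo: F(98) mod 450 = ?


F(k) mod 450 for k=1..98:
1, 1, 2, 3, 5, 8, 13, 21, 34, 55, 89, 144, 233, 377, 160, 87, 247, 334, 131, 15, 146, 161, 307, 18, 325, 343, 218, 111, 329, 440, 319, 309, 178, 37, 215, 252, 17, 269, 286, 105, 391, 46, 437, 33, 20, 53, 73, 126, 199, 325, 74, 399, 23, 422, 445, 417, 412, 379, 341, 270, 161, 431, 142, 123, 265, 388, 203, 141, 344, 35, 379, 414, 343, 307, 200, 57, 257, 314, 121, 435, 106, 91, 197, 288, 35, 323, 358, 231, 139, 370, 59, 429, 38, 17, 55, 72, 127, 199
F(98) mod 450 = 199


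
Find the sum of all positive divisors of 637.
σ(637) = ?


Divisors of 637: 1, 7, 13, 49, 91, 637
Sum = 1 + 7 + 13 + 49 + 91 + 637 = 798

σ(637) = 798


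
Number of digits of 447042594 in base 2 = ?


447042594 in base 2 = 11010101001010101010000100010
Number of digits = 29

29 digits (base 2)


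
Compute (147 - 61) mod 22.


147 - 61 = 86
86 mod 22 = 20


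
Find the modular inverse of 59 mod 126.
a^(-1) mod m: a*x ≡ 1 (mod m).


Use the extended Euclidean algorithm on (126, 59); each row r = 126*s + 59*t:
r=126, s=1, t=0
r=59, s=0, t=1
q=2: r=8, s=1, t=-2   [126*(1) + 59*(-2) = 8]
q=7: r=3, s=-7, t=15   [126*(-7) + 59*(15) = 3]
q=2: r=2, s=15, t=-32   [126*(15) + 59*(-32) = 2]
q=1: r=1, s=-22, t=47   [126*(-22) + 59*(47) = 1]
q=2: r=0, s=59, t=-126   [126*(59) + 59*(-126) = 0]
GCD = 1 with t = 47, so 59*(47) ≡ 1 (mod 126)
Inverse = 47 mod 126 = 47
Check: 59 * 47 = 2773 ≡ 1 (mod 126)

59^(-1) ≡ 47 (mod 126)


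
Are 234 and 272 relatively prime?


Euclidean algorithm:
272 = 1 * 234 + 38
234 = 6 * 38 + 6
38 = 6 * 6 + 2
6 = 3 * 2 + 0
GCD(234, 272) = 2

No, not coprime (GCD = 2)


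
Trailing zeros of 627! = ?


floor(627/5) = 125
floor(627/25) = 25
floor(627/125) = 5
floor(627/625) = 1
Total = 156

156 trailing zeros


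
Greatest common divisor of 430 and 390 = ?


430 = 1 * 390 + 40
390 = 9 * 40 + 30
40 = 1 * 30 + 10
30 = 3 * 10 + 0
GCD = 10


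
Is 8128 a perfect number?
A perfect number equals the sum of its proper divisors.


Proper divisors of 8128: 1, 2, 4, 8, 16, 32, 64, 127, 254, 508, 1016, 2032, 4064
Sum = 1 + 2 + 4 + 8 + 16 + 32 + 64 + 127 + 254 + 508 + 1016 + 2032 + 4064 = 8128

Yes, 8128 is perfect (8128 = 8128)


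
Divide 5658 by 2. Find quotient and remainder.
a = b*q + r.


5658 = 2 * 2829 + 0
Check: 5658 + 0 = 5658

q = 2829, r = 0


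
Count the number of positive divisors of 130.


130 = 2^1 × 5^1 × 13^1
d(130) = (1+1) × (1+1) × (1+1) = 8

8 divisors


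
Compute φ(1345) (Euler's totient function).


1345 = 5 × 269
Prime factors: 5, 269
φ(1345) = 1345 × (1-1/5) × (1-1/269)
= 1345 × 4/5 × 268/269 = 1072

φ(1345) = 1072


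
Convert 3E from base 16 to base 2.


3E (base 16) = 62 (decimal)
62 (decimal) = 111110 (base 2)


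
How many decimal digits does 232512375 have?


232512375 has 9 digits in base 10
floor(log10(232512375)) + 1 = floor(8.3664) + 1 = 9

9 digits (base 10)


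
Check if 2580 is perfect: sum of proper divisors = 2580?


Proper divisors of 2580: 1, 2, 3, 4, 5, 6, 10, 12, 15, 20, 30, 43, 60, 86, 129, 172, 215, 258, 430, 516, 645, 860, 1290
Sum = 1 + 2 + 3 + 4 + 5 + 6 + 10 + 12 + 15 + 20 + 30 + 43 + 60 + 86 + 129 + 172 + 215 + 258 + 430 + 516 + 645 + 860 + 1290 = 4812

No, 2580 is not perfect (4812 ≠ 2580)


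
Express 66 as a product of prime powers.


66 / 2 = 33
33 / 3 = 11
11 / 11 = 1
66 = 2 × 3 × 11


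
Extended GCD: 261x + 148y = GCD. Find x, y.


Tabular extended Euclidean (each row: r = 261*s + 148*t):
r=261, s=1, t=0
r=148, s=0, t=1
q=1: r=113, s=1, t=-1   [261*(1) + 148*(-1) = 113]
q=1: r=35, s=-1, t=2   [261*(-1) + 148*(2) = 35]
q=3: r=8, s=4, t=-7   [261*(4) + 148*(-7) = 8]
q=4: r=3, s=-17, t=30   [261*(-17) + 148*(30) = 3]
q=2: r=2, s=38, t=-67   [261*(38) + 148*(-67) = 2]
q=1: r=1, s=-55, t=97   [261*(-55) + 148*(97) = 1]
q=2: r=0, s=148, t=-261   [261*(148) + 148*(-261) = 0]
GCD = 1; from the row with r=1: x=-55, y=97
Check: 261*(-55) + 148*(97) = -14355 + 14356 = 1

GCD = 1, x = -55, y = 97


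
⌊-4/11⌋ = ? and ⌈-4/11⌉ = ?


-4/11 = -0.3636
floor = -1
ceil = 0

floor = -1, ceil = 0


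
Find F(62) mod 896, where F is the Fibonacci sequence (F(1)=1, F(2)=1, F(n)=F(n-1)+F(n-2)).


F(k) mod 896 for k=1..62:
1, 1, 2, 3, 5, 8, 13, 21, 34, 55, 89, 144, 233, 377, 610, 91, 701, 792, 597, 493, 194, 687, 881, 672, 657, 433, 194, 627, 821, 552, 477, 133, 610, 743, 457, 304, 761, 169, 34, 203, 237, 440, 677, 221, 2, 223, 225, 448, 673, 225, 2, 227, 229, 456, 685, 245, 34, 279, 313, 592, 9, 601
F(62) mod 896 = 601


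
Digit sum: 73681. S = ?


7 + 3 + 6 + 8 + 1 = 25


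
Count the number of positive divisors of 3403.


3403 = 41^1 × 83^1
d(3403) = (1+1) × (1+1) = 4

4 divisors


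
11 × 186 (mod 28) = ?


11 × 186 = 2046
2046 mod 28 = 2


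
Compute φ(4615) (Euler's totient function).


4615 = 5 × 13 × 71
Prime factors: 5, 13, 71
φ(4615) = 4615 × (1-1/5) × (1-1/13) × (1-1/71)
= 4615 × 4/5 × 12/13 × 70/71 = 3360

φ(4615) = 3360


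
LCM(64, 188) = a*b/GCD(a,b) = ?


GCD(64, 188) = 4
LCM = 64*188/4 = 12032/4 = 3008

LCM = 3008


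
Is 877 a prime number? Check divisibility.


Check divisors up to sqrt(877) = 29.6142
No divisors found.
877 is prime.

Yes, 877 is prime


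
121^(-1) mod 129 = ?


Use the extended Euclidean algorithm on (129, 121); each row r = 129*s + 121*t:
r=129, s=1, t=0
r=121, s=0, t=1
q=1: r=8, s=1, t=-1   [129*(1) + 121*(-1) = 8]
q=15: r=1, s=-15, t=16   [129*(-15) + 121*(16) = 1]
q=8: r=0, s=121, t=-129   [129*(121) + 121*(-129) = 0]
GCD = 1 with t = 16, so 121*(16) ≡ 1 (mod 129)
Inverse = 16 mod 129 = 16
Check: 121 * 16 = 1936 ≡ 1 (mod 129)

121^(-1) ≡ 16 (mod 129)


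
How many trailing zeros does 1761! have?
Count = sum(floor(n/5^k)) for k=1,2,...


floor(1761/5) = 352
floor(1761/25) = 70
floor(1761/125) = 14
floor(1761/625) = 2
Total = 438

438 trailing zeros


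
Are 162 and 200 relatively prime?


Euclidean algorithm:
200 = 1 * 162 + 38
162 = 4 * 38 + 10
38 = 3 * 10 + 8
10 = 1 * 8 + 2
8 = 4 * 2 + 0
GCD(162, 200) = 2

No, not coprime (GCD = 2)


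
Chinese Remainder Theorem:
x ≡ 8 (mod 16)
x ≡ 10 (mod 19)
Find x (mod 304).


M = 16*19 = 304
M1 = M/16 = 19, M2 = M/19 = 16
M1^(-1) mod 16 = 11, M2^(-1) mod 19 = 6
x = 8*19*11 + 10*16*6 = 2632
2632 mod 304 = 200
Check: 200 mod 16 = 8 ✓, 200 mod 19 = 10 ✓

x ≡ 200 (mod 304)


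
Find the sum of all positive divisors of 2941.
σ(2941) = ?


Divisors of 2941: 1, 17, 173, 2941
Sum = 1 + 17 + 173 + 2941 = 3132

σ(2941) = 3132


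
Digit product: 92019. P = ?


9 × 2 × 0 × 1 × 9 = 0


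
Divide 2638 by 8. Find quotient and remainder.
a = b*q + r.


2638 = 8 * 329 + 6
Check: 2632 + 6 = 2638

q = 329, r = 6


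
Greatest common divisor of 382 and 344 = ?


382 = 1 * 344 + 38
344 = 9 * 38 + 2
38 = 19 * 2 + 0
GCD = 2


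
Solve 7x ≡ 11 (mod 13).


GCD(7, 13) = 1, unique solution
a^(-1) mod 13 = 2
x = 2 * 11 mod 13 = 9

x ≡ 9 (mod 13)


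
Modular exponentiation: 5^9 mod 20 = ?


5^1 mod 20 = 5
5^2 mod 20 = 5
5^3 mod 20 = 5
5^4 mod 20 = 5
5^5 mod 20 = 5
5^6 mod 20 = 5
5^7 mod 20 = 5
5^8 mod 20 = 5
5^9 mod 20 = 5


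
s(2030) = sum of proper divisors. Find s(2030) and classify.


Proper divisors: 1, 2, 5, 7, 10, 14, 29, 35, 58, 70, 145, 203, 290, 406, 1015
Sum = 1 + 2 + 5 + 7 + 10 + 14 + 29 + 35 + 58 + 70 + 145 + 203 + 290 + 406 + 1015 = 2290
2290 > 2030 → abundant

s(2030) = 2290 (abundant)


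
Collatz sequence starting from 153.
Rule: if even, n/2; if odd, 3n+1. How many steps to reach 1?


153 → 460 → 230 → 115 → 346 → 173 → 520 → 260 → 130 → 65 → 196 → 98 → 49 → 148 → 74 → 37 → 112 → 56 → 28 → 14 → 7 → 22 → 11 → 34 → 17 → 52 → 26 → 13 → 40 → 20 → 10 → 5 → 16 → 8 → 4 → 2 → 1
Total steps = 36

36 steps


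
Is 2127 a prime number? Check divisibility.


2127 / 3 = 709 (exact division)
2127 is NOT prime.

No, 2127 is not prime


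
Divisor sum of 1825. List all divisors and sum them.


Divisors of 1825: 1, 5, 25, 73, 365, 1825
Sum = 1 + 5 + 25 + 73 + 365 + 1825 = 2294

σ(1825) = 2294


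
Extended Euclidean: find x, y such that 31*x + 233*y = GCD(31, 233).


Tabular extended Euclidean (each row: r = 31*s + 233*t):
r=31, s=1, t=0
r=233, s=0, t=1
q=0: r=31, s=1, t=0   [31*(1) + 233*(0) = 31]
q=7: r=16, s=-7, t=1   [31*(-7) + 233*(1) = 16]
q=1: r=15, s=8, t=-1   [31*(8) + 233*(-1) = 15]
q=1: r=1, s=-15, t=2   [31*(-15) + 233*(2) = 1]
q=15: r=0, s=233, t=-31   [31*(233) + 233*(-31) = 0]
GCD = 1; from the row with r=1: x=-15, y=2
Check: 31*(-15) + 233*(2) = -465 + 466 = 1

GCD = 1, x = -15, y = 2


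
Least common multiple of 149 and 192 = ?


GCD(149, 192) = 1
LCM = 149*192/1 = 28608/1 = 28608

LCM = 28608


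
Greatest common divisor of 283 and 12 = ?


283 = 23 * 12 + 7
12 = 1 * 7 + 5
7 = 1 * 5 + 2
5 = 2 * 2 + 1
2 = 2 * 1 + 0
GCD = 1


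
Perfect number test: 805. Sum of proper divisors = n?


Proper divisors of 805: 1, 5, 7, 23, 35, 115, 161
Sum = 1 + 5 + 7 + 23 + 35 + 115 + 161 = 347

No, 805 is not perfect (347 ≠ 805)


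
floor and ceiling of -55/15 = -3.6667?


-55/15 = -3.6667
floor = -4
ceil = -3

floor = -4, ceil = -3


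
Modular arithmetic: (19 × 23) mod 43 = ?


19 × 23 = 437
437 mod 43 = 7


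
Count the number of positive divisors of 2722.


2722 = 2^1 × 1361^1
d(2722) = (1+1) × (1+1) = 4

4 divisors


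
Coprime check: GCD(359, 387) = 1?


Euclidean algorithm:
387 = 1 * 359 + 28
359 = 12 * 28 + 23
28 = 1 * 23 + 5
23 = 4 * 5 + 3
5 = 1 * 3 + 2
3 = 1 * 2 + 1
2 = 2 * 1 + 0
GCD(359, 387) = 1

Yes, coprime (GCD = 1)


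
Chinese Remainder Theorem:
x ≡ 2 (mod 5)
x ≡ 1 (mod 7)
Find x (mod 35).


M = 5*7 = 35
M1 = M/5 = 7, M2 = M/7 = 5
M1^(-1) mod 5 = 3, M2^(-1) mod 7 = 3
x = 2*7*3 + 1*5*3 = 57
57 mod 35 = 22
Check: 22 mod 5 = 2 ✓, 22 mod 7 = 1 ✓

x ≡ 22 (mod 35)


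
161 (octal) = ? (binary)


161 (base 8) = 113 (decimal)
113 (decimal) = 1110001 (base 2)


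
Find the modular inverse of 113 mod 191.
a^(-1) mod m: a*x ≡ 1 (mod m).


Use the extended Euclidean algorithm on (191, 113); each row r = 191*s + 113*t:
r=191, s=1, t=0
r=113, s=0, t=1
q=1: r=78, s=1, t=-1   [191*(1) + 113*(-1) = 78]
q=1: r=35, s=-1, t=2   [191*(-1) + 113*(2) = 35]
q=2: r=8, s=3, t=-5   [191*(3) + 113*(-5) = 8]
q=4: r=3, s=-13, t=22   [191*(-13) + 113*(22) = 3]
q=2: r=2, s=29, t=-49   [191*(29) + 113*(-49) = 2]
q=1: r=1, s=-42, t=71   [191*(-42) + 113*(71) = 1]
q=2: r=0, s=113, t=-191   [191*(113) + 113*(-191) = 0]
GCD = 1 with t = 71, so 113*(71) ≡ 1 (mod 191)
Inverse = 71 mod 191 = 71
Check: 113 * 71 = 8023 ≡ 1 (mod 191)

113^(-1) ≡ 71 (mod 191)


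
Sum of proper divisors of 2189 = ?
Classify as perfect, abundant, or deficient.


Proper divisors: 1, 11, 199
Sum = 1 + 11 + 199 = 211
211 < 2189 → deficient

s(2189) = 211 (deficient)


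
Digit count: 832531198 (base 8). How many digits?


832531198 in base 8 = 6147665376
Number of digits = 10

10 digits (base 8)


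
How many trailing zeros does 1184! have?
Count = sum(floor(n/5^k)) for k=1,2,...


floor(1184/5) = 236
floor(1184/25) = 47
floor(1184/125) = 9
floor(1184/625) = 1
Total = 293

293 trailing zeros


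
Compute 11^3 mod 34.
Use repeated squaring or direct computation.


11^1 mod 34 = 11
11^2 mod 34 = 19
11^3 mod 34 = 5


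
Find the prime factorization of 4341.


4341 / 3 = 1447
1447 / 1447 = 1
4341 = 3 × 1447


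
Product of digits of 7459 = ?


7 × 4 × 5 × 9 = 1260


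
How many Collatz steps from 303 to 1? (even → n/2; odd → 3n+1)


303 → 910 → 455 → 1366 → 683 → 2050 → 1025 → 3076 → 1538 → 769 → 2308 → 1154 → 577 → 1732 → 866 → 433 → 1300 → 650 → 325 → 976 → 488 → 244 → 122 → 61 → 184 → 92 → 46 → 23 → 70 → 35 → 106 → 53 → 160 → 80 → 40 → 20 → 10 → 5 → 16 → 8 → 4 → 2 → 1
Total steps = 42

42 steps


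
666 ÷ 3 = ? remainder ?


666 = 3 * 222 + 0
Check: 666 + 0 = 666

q = 222, r = 0


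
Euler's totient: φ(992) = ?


992 = 2^5 × 31
Prime factors: 2, 31
φ(992) = 992 × (1-1/2) × (1-1/31)
= 992 × 1/2 × 30/31 = 480

φ(992) = 480


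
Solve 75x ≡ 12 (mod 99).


GCD(75, 99) = 3 divides 12
Divide: 25x ≡ 4 (mod 33)
x ≡ 16 (mod 33)


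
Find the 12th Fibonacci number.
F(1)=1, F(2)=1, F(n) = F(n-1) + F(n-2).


Sequence: 1, 1, 2, 3, 5, 8, 13, 21, 34, 55, 89, 144
F(12) = 144


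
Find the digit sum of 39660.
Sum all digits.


3 + 9 + 6 + 6 + 0 = 24


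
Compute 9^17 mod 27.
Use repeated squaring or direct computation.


9^1 mod 27 = 9
9^2 mod 27 = 0
9^3 mod 27 = 0
9^4 mod 27 = 0
9^5 mod 27 = 0
9^6 mod 27 = 0
9^7 mod 27 = 0
9^8 mod 27 = 0
9^9 mod 27 = 0
9^10 mod 27 = 0
9^11 mod 27 = 0
9^12 mod 27 = 0
9^13 mod 27 = 0
9^14 mod 27 = 0
9^15 mod 27 = 0
9^16 mod 27 = 0
9^17 mod 27 = 0


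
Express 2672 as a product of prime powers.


2672 / 2 = 1336
1336 / 2 = 668
668 / 2 = 334
334 / 2 = 167
167 / 167 = 1
2672 = 2^4 × 167


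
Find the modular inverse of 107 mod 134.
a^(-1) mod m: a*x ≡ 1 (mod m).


Use the extended Euclidean algorithm on (134, 107); each row r = 134*s + 107*t:
r=134, s=1, t=0
r=107, s=0, t=1
q=1: r=27, s=1, t=-1   [134*(1) + 107*(-1) = 27]
q=3: r=26, s=-3, t=4   [134*(-3) + 107*(4) = 26]
q=1: r=1, s=4, t=-5   [134*(4) + 107*(-5) = 1]
q=26: r=0, s=-107, t=134   [134*(-107) + 107*(134) = 0]
GCD = 1 with t = -5, so 107*(-5) ≡ 1 (mod 134)
Inverse = -5 mod 134 = 129
Check: 107 * 129 = 13803 ≡ 1 (mod 134)

107^(-1) ≡ 129 (mod 134)


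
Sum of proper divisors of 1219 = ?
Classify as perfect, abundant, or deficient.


Proper divisors: 1, 23, 53
Sum = 1 + 23 + 53 = 77
77 < 1219 → deficient

s(1219) = 77 (deficient)


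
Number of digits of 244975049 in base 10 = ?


244975049 has 9 digits in base 10
floor(log10(244975049)) + 1 = floor(8.3891) + 1 = 9

9 digits (base 10)


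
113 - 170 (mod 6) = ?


113 - 170 = -57
-57 mod 6 = 3


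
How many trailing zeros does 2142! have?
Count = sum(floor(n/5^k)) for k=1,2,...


floor(2142/5) = 428
floor(2142/25) = 85
floor(2142/125) = 17
floor(2142/625) = 3
Total = 533

533 trailing zeros


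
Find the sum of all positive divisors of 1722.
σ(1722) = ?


Divisors of 1722: 1, 2, 3, 6, 7, 14, 21, 41, 42, 82, 123, 246, 287, 574, 861, 1722
Sum = 1 + 2 + 3 + 6 + 7 + 14 + 21 + 41 + 42 + 82 + 123 + 246 + 287 + 574 + 861 + 1722 = 4032

σ(1722) = 4032


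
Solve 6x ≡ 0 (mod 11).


GCD(6, 11) = 1, unique solution
a^(-1) mod 11 = 2
x = 2 * 0 mod 11 = 0

x ≡ 0 (mod 11)


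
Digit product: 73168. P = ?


7 × 3 × 1 × 6 × 8 = 1008


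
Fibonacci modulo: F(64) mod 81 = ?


F(k) mod 81 for k=1..64:
1, 1, 2, 3, 5, 8, 13, 21, 34, 55, 8, 63, 71, 53, 43, 15, 58, 73, 50, 42, 11, 53, 64, 36, 19, 55, 74, 48, 41, 8, 49, 57, 25, 1, 26, 27, 53, 80, 52, 51, 22, 73, 14, 6, 20, 26, 46, 72, 37, 28, 65, 12, 77, 8, 4, 12, 16, 28, 44, 72, 35, 26, 61, 6
F(64) mod 81 = 6


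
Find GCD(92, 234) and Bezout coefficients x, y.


Tabular extended Euclidean (each row: r = 92*s + 234*t):
r=92, s=1, t=0
r=234, s=0, t=1
q=0: r=92, s=1, t=0   [92*(1) + 234*(0) = 92]
q=2: r=50, s=-2, t=1   [92*(-2) + 234*(1) = 50]
q=1: r=42, s=3, t=-1   [92*(3) + 234*(-1) = 42]
q=1: r=8, s=-5, t=2   [92*(-5) + 234*(2) = 8]
q=5: r=2, s=28, t=-11   [92*(28) + 234*(-11) = 2]
q=4: r=0, s=-117, t=46   [92*(-117) + 234*(46) = 0]
GCD = 2; from the row with r=2: x=28, y=-11
Check: 92*(28) + 234*(-11) = 2576 - 2574 = 2

GCD = 2, x = 28, y = -11


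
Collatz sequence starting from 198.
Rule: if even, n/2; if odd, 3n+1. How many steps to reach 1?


198 → 99 → 298 → 149 → 448 → 224 → 112 → 56 → 28 → 14 → 7 → 22 → 11 → 34 → 17 → 52 → 26 → 13 → 40 → 20 → 10 → 5 → 16 → 8 → 4 → 2 → 1
Total steps = 26

26 steps


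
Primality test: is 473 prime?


473 / 11 = 43 (exact division)
473 is NOT prime.

No, 473 is not prime


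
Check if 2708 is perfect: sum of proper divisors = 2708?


Proper divisors of 2708: 1, 2, 4, 677, 1354
Sum = 1 + 2 + 4 + 677 + 1354 = 2038

No, 2708 is not perfect (2038 ≠ 2708)


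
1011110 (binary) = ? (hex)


1011110 (base 2) = 94 (decimal)
94 (decimal) = 5E (base 16)


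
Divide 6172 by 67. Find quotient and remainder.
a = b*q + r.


6172 = 67 * 92 + 8
Check: 6164 + 8 = 6172

q = 92, r = 8


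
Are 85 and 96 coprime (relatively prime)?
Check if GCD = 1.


Euclidean algorithm:
96 = 1 * 85 + 11
85 = 7 * 11 + 8
11 = 1 * 8 + 3
8 = 2 * 3 + 2
3 = 1 * 2 + 1
2 = 2 * 1 + 0
GCD(85, 96) = 1

Yes, coprime (GCD = 1)


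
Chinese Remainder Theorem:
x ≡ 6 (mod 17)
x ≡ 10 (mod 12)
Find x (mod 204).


M = 17*12 = 204
M1 = M/17 = 12, M2 = M/12 = 17
M1^(-1) mod 17 = 10, M2^(-1) mod 12 = 5
x = 6*12*10 + 10*17*5 = 1570
1570 mod 204 = 142
Check: 142 mod 17 = 6 ✓, 142 mod 12 = 10 ✓

x ≡ 142 (mod 204)


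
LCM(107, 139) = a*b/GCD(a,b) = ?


GCD(107, 139) = 1
LCM = 107*139/1 = 14873/1 = 14873

LCM = 14873


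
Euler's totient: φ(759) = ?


759 = 3 × 11 × 23
Prime factors: 3, 11, 23
φ(759) = 759 × (1-1/3) × (1-1/11) × (1-1/23)
= 759 × 2/3 × 10/11 × 22/23 = 440

φ(759) = 440


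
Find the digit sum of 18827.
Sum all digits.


1 + 8 + 8 + 2 + 7 = 26


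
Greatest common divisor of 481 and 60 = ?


481 = 8 * 60 + 1
60 = 60 * 1 + 0
GCD = 1


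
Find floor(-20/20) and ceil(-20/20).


-20/20 = -1.0000
floor = -1
ceil = -1

floor = -1, ceil = -1


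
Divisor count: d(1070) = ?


1070 = 2^1 × 5^1 × 107^1
d(1070) = (1+1) × (1+1) × (1+1) = 8

8 divisors


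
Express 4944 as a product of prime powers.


4944 / 2 = 2472
2472 / 2 = 1236
1236 / 2 = 618
618 / 2 = 309
309 / 3 = 103
103 / 103 = 1
4944 = 2^4 × 3 × 103


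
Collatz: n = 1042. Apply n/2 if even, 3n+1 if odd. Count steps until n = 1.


1042 → 521 → 1564 → 782 → 391 → 1174 → 587 → 1762 → 881 → 2644 → 1322 → 661 → 1984 → 992 → 496 → 248 → 124 → 62 → 31 → 94 → 47 → 142 → 71 → 214 → 107 → 322 → 161 → 484 → 242 → 121 → 364 → 182 → 91 → 274 → 137 → 412 → 206 → 103 → 310 → 155 → 466 → 233 → 700 → 350 → 175 → 526 → 263 → 790 → 395 → 1186 → 593 → 1780 → 890 → 445 → 1336 → 668 → 334 → 167 → 502 → 251 → 754 → 377 → 1132 → 566 → 283 → 850 → 425 → 1276 → 638 → 319 → 958 → 479 → 1438 → 719 → 2158 → 1079 → 3238 → 1619 → 4858 → 2429 → 7288 → 3644 → 1822 → 911 → 2734 → 1367 → 4102 → 2051 → 6154 → 3077 → 9232 → 4616 → 2308 → 1154 → 577 → 1732 → 866 → 433 → 1300 → 650 → 325 → 976 → 488 → 244 → 122 → 61 → 184 → 92 → 46 → 23 → 70 → 35 → 106 → 53 → 160 → 80 → 40 → 20 → 10 → 5 → 16 → 8 → 4 → 2 → 1
Total steps = 124

124 steps


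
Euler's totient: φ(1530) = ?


1530 = 2 × 3^2 × 5 × 17
Prime factors: 2, 3, 5, 17
φ(1530) = 1530 × (1-1/2) × (1-1/3) × (1-1/5) × (1-1/17)
= 1530 × 1/2 × 2/3 × 4/5 × 16/17 = 384

φ(1530) = 384


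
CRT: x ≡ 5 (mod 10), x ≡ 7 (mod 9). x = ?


M = 10*9 = 90
M1 = M/10 = 9, M2 = M/9 = 10
M1^(-1) mod 10 = 9, M2^(-1) mod 9 = 1
x = 5*9*9 + 7*10*1 = 475
475 mod 90 = 25
Check: 25 mod 10 = 5 ✓, 25 mod 9 = 7 ✓

x ≡ 25 (mod 90)


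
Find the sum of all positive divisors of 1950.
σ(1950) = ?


Divisors of 1950: 1, 2, 3, 5, 6, 10, 13, 15, 25, 26, 30, 39, 50, 65, 75, 78, 130, 150, 195, 325, 390, 650, 975, 1950
Sum = 1 + 2 + 3 + 5 + 6 + 10 + 13 + 15 + 25 + 26 + 30 + 39 + 50 + 65 + 75 + 78 + 130 + 150 + 195 + 325 + 390 + 650 + 975 + 1950 = 5208

σ(1950) = 5208


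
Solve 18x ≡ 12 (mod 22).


GCD(18, 22) = 2 divides 12
Divide: 9x ≡ 6 (mod 11)
x ≡ 8 (mod 11)


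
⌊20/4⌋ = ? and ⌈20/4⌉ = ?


20/4 = 5.0000
floor = 5
ceil = 5

floor = 5, ceil = 5


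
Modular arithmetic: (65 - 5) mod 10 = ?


65 - 5 = 60
60 mod 10 = 0


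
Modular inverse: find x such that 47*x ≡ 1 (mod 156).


Use the extended Euclidean algorithm on (156, 47); each row r = 156*s + 47*t:
r=156, s=1, t=0
r=47, s=0, t=1
q=3: r=15, s=1, t=-3   [156*(1) + 47*(-3) = 15]
q=3: r=2, s=-3, t=10   [156*(-3) + 47*(10) = 2]
q=7: r=1, s=22, t=-73   [156*(22) + 47*(-73) = 1]
q=2: r=0, s=-47, t=156   [156*(-47) + 47*(156) = 0]
GCD = 1 with t = -73, so 47*(-73) ≡ 1 (mod 156)
Inverse = -73 mod 156 = 83
Check: 47 * 83 = 3901 ≡ 1 (mod 156)

47^(-1) ≡ 83 (mod 156)


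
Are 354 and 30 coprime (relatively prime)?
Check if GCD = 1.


Euclidean algorithm:
354 = 11 * 30 + 24
30 = 1 * 24 + 6
24 = 4 * 6 + 0
GCD(354, 30) = 6

No, not coprime (GCD = 6)


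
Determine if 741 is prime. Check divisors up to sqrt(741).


741 / 3 = 247 (exact division)
741 is NOT prime.

No, 741 is not prime


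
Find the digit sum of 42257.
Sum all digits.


4 + 2 + 2 + 5 + 7 = 20


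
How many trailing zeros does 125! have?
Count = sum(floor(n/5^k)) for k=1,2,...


floor(125/5) = 25
floor(125/25) = 5
floor(125/125) = 1
Total = 31

31 trailing zeros


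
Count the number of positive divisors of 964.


964 = 2^2 × 241^1
d(964) = (2+1) × (1+1) = 6

6 divisors


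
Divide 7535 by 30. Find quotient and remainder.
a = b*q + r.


7535 = 30 * 251 + 5
Check: 7530 + 5 = 7535

q = 251, r = 5


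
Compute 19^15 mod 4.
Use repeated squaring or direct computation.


19^1 mod 4 = 3
19^2 mod 4 = 1
19^3 mod 4 = 3
19^4 mod 4 = 1
19^5 mod 4 = 3
19^6 mod 4 = 1
19^7 mod 4 = 3
19^8 mod 4 = 1
19^9 mod 4 = 3
19^10 mod 4 = 1
19^11 mod 4 = 3
19^12 mod 4 = 1
19^13 mod 4 = 3
19^14 mod 4 = 1
19^15 mod 4 = 3


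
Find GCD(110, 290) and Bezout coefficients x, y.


Tabular extended Euclidean (each row: r = 110*s + 290*t):
r=110, s=1, t=0
r=290, s=0, t=1
q=0: r=110, s=1, t=0   [110*(1) + 290*(0) = 110]
q=2: r=70, s=-2, t=1   [110*(-2) + 290*(1) = 70]
q=1: r=40, s=3, t=-1   [110*(3) + 290*(-1) = 40]
q=1: r=30, s=-5, t=2   [110*(-5) + 290*(2) = 30]
q=1: r=10, s=8, t=-3   [110*(8) + 290*(-3) = 10]
q=3: r=0, s=-29, t=11   [110*(-29) + 290*(11) = 0]
GCD = 10; from the row with r=10: x=8, y=-3
Check: 110*(8) + 290*(-3) = 880 - 870 = 10

GCD = 10, x = 8, y = -3


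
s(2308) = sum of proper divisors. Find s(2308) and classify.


Proper divisors: 1, 2, 4, 577, 1154
Sum = 1 + 2 + 4 + 577 + 1154 = 1738
1738 < 2308 → deficient

s(2308) = 1738 (deficient)


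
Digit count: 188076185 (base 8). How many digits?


188076185 in base 8 = 1315350231
Number of digits = 10

10 digits (base 8)


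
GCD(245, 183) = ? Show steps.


245 = 1 * 183 + 62
183 = 2 * 62 + 59
62 = 1 * 59 + 3
59 = 19 * 3 + 2
3 = 1 * 2 + 1
2 = 2 * 1 + 0
GCD = 1


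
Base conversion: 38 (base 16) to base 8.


38 (base 16) = 56 (decimal)
56 (decimal) = 70 (base 8)


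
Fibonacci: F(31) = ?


Sequence: 1, 1, 2, 3, 5, 8, 13, 21, 34, 55, 89, 144, 233, 377, 610, 987, 1597, 2584, 4181, 6765, 10946, 17711, 28657, 46368, 75025, 121393, 196418, 317811, 514229, 832040, 1346269
F(31) = 1346269


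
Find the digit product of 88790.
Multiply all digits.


8 × 8 × 7 × 9 × 0 = 0


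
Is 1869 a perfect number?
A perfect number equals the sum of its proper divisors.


Proper divisors of 1869: 1, 3, 7, 21, 89, 267, 623
Sum = 1 + 3 + 7 + 21 + 89 + 267 + 623 = 1011

No, 1869 is not perfect (1011 ≠ 1869)


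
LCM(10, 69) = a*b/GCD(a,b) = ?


GCD(10, 69) = 1
LCM = 10*69/1 = 690/1 = 690

LCM = 690


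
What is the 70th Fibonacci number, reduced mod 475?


F(k) mod 475 for k=1..70:
1, 1, 2, 3, 5, 8, 13, 21, 34, 55, 89, 144, 233, 377, 135, 37, 172, 209, 381, 115, 21, 136, 157, 293, 450, 268, 243, 36, 279, 315, 119, 434, 78, 37, 115, 152, 267, 419, 211, 155, 366, 46, 412, 458, 395, 378, 298, 201, 24, 225, 249, 474, 248, 247, 20, 267, 287, 79, 366, 445, 336, 306, 167, 473, 165, 163, 328, 16, 344, 360
F(70) mod 475 = 360


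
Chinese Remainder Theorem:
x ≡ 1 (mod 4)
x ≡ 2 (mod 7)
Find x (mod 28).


M = 4*7 = 28
M1 = M/4 = 7, M2 = M/7 = 4
M1^(-1) mod 4 = 3, M2^(-1) mod 7 = 2
x = 1*7*3 + 2*4*2 = 37
37 mod 28 = 9
Check: 9 mod 4 = 1 ✓, 9 mod 7 = 2 ✓

x ≡ 9 (mod 28)


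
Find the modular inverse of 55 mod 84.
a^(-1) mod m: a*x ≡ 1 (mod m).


Use the extended Euclidean algorithm on (84, 55); each row r = 84*s + 55*t:
r=84, s=1, t=0
r=55, s=0, t=1
q=1: r=29, s=1, t=-1   [84*(1) + 55*(-1) = 29]
q=1: r=26, s=-1, t=2   [84*(-1) + 55*(2) = 26]
q=1: r=3, s=2, t=-3   [84*(2) + 55*(-3) = 3]
q=8: r=2, s=-17, t=26   [84*(-17) + 55*(26) = 2]
q=1: r=1, s=19, t=-29   [84*(19) + 55*(-29) = 1]
q=2: r=0, s=-55, t=84   [84*(-55) + 55*(84) = 0]
GCD = 1 with t = -29, so 55*(-29) ≡ 1 (mod 84)
Inverse = -29 mod 84 = 55
Check: 55 * 55 = 3025 ≡ 1 (mod 84)

55^(-1) ≡ 55 (mod 84)


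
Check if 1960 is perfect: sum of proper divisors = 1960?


Proper divisors of 1960: 1, 2, 4, 5, 7, 8, 10, 14, 20, 28, 35, 40, 49, 56, 70, 98, 140, 196, 245, 280, 392, 490, 980
Sum = 1 + 2 + 4 + 5 + 7 + 8 + 10 + 14 + 20 + 28 + 35 + 40 + 49 + 56 + 70 + 98 + 140 + 196 + 245 + 280 + 392 + 490 + 980 = 3170

No, 1960 is not perfect (3170 ≠ 1960)


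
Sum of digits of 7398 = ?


7 + 3 + 9 + 8 = 27


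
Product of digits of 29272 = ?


2 × 9 × 2 × 7 × 2 = 504


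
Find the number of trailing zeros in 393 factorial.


floor(393/5) = 78
floor(393/25) = 15
floor(393/125) = 3
Total = 96

96 trailing zeros


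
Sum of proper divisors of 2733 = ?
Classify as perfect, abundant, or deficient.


Proper divisors: 1, 3, 911
Sum = 1 + 3 + 911 = 915
915 < 2733 → deficient

s(2733) = 915 (deficient)


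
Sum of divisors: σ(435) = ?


Divisors of 435: 1, 3, 5, 15, 29, 87, 145, 435
Sum = 1 + 3 + 5 + 15 + 29 + 87 + 145 + 435 = 720

σ(435) = 720


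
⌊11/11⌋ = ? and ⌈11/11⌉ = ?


11/11 = 1.0000
floor = 1
ceil = 1

floor = 1, ceil = 1


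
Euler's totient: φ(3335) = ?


3335 = 5 × 23 × 29
Prime factors: 5, 23, 29
φ(3335) = 3335 × (1-1/5) × (1-1/23) × (1-1/29)
= 3335 × 4/5 × 22/23 × 28/29 = 2464

φ(3335) = 2464


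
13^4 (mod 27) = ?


13^1 mod 27 = 13
13^2 mod 27 = 7
13^3 mod 27 = 10
13^4 mod 27 = 22


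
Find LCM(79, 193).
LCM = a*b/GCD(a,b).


GCD(79, 193) = 1
LCM = 79*193/1 = 15247/1 = 15247

LCM = 15247


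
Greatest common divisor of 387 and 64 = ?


387 = 6 * 64 + 3
64 = 21 * 3 + 1
3 = 3 * 1 + 0
GCD = 1


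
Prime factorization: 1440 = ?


1440 / 2 = 720
720 / 2 = 360
360 / 2 = 180
180 / 2 = 90
90 / 2 = 45
45 / 3 = 15
15 / 3 = 5
5 / 5 = 1
1440 = 2^5 × 3^2 × 5


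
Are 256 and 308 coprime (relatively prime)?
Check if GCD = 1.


Euclidean algorithm:
308 = 1 * 256 + 52
256 = 4 * 52 + 48
52 = 1 * 48 + 4
48 = 12 * 4 + 0
GCD(256, 308) = 4

No, not coprime (GCD = 4)


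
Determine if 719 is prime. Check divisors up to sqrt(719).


Check divisors up to sqrt(719) = 26.8142
No divisors found.
719 is prime.

Yes, 719 is prime


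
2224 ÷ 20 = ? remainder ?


2224 = 20 * 111 + 4
Check: 2220 + 4 = 2224

q = 111, r = 4


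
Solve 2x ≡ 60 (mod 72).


GCD(2, 72) = 2 divides 60
Divide: 1x ≡ 30 (mod 36)
x ≡ 30 (mod 36)


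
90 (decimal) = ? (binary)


90 (base 10) = 90 (decimal)
90 (decimal) = 1011010 (base 2)


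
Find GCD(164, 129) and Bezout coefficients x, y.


Tabular extended Euclidean (each row: r = 164*s + 129*t):
r=164, s=1, t=0
r=129, s=0, t=1
q=1: r=35, s=1, t=-1   [164*(1) + 129*(-1) = 35]
q=3: r=24, s=-3, t=4   [164*(-3) + 129*(4) = 24]
q=1: r=11, s=4, t=-5   [164*(4) + 129*(-5) = 11]
q=2: r=2, s=-11, t=14   [164*(-11) + 129*(14) = 2]
q=5: r=1, s=59, t=-75   [164*(59) + 129*(-75) = 1]
q=2: r=0, s=-129, t=164   [164*(-129) + 129*(164) = 0]
GCD = 1; from the row with r=1: x=59, y=-75
Check: 164*(59) + 129*(-75) = 9676 - 9675 = 1

GCD = 1, x = 59, y = -75


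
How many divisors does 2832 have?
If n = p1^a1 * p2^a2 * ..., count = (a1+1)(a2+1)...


2832 = 2^4 × 3^1 × 59^1
d(2832) = (4+1) × (1+1) × (1+1) = 20

20 divisors


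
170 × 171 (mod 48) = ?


170 × 171 = 29070
29070 mod 48 = 30


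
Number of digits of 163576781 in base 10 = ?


163576781 has 9 digits in base 10
floor(log10(163576781)) + 1 = floor(8.2137) + 1 = 9

9 digits (base 10)


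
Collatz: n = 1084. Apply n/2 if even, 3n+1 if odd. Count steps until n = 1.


1084 → 542 → 271 → 814 → 407 → 1222 → 611 → 1834 → 917 → 2752 → 1376 → 688 → 344 → 172 → 86 → 43 → 130 → 65 → 196 → 98 → 49 → 148 → 74 → 37 → 112 → 56 → 28 → 14 → 7 → 22 → 11 → 34 → 17 → 52 → 26 → 13 → 40 → 20 → 10 → 5 → 16 → 8 → 4 → 2 → 1
Total steps = 44

44 steps


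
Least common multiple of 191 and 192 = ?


GCD(191, 192) = 1
LCM = 191*192/1 = 36672/1 = 36672

LCM = 36672


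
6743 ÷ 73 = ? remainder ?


6743 = 73 * 92 + 27
Check: 6716 + 27 = 6743

q = 92, r = 27


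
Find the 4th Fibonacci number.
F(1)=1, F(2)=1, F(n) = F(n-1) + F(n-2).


Sequence: 1, 1, 2, 3
F(4) = 3


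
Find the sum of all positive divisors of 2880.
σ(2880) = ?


Divisors of 2880: 1, 2, 3, 4, 5, 6, 8, 9, 10, 12, 15, 16, 18, 20, 24, 30, 32, 36, 40, 45, 48, 60, 64, 72, 80, 90, 96, 120, 144, 160, 180, 192, 240, 288, 320, 360, 480, 576, 720, 960, 1440, 2880
Sum = 1 + 2 + 3 + 4 + 5 + 6 + 8 + 9 + 10 + 12 + 15 + 16 + 18 + 20 + 24 + 30 + 32 + 36 + 40 + 45 + 48 + 60 + 64 + 72 + 80 + 90 + 96 + 120 + 144 + 160 + 180 + 192 + 240 + 288 + 320 + 360 + 480 + 576 + 720 + 960 + 1440 + 2880 = 9906

σ(2880) = 9906


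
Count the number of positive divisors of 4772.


4772 = 2^2 × 1193^1
d(4772) = (2+1) × (1+1) = 6

6 divisors


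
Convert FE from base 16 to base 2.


FE (base 16) = 254 (decimal)
254 (decimal) = 11111110 (base 2)


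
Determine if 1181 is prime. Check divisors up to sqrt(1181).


Check divisors up to sqrt(1181) = 34.3657
No divisors found.
1181 is prime.

Yes, 1181 is prime


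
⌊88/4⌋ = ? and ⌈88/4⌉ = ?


88/4 = 22.0000
floor = 22
ceil = 22

floor = 22, ceil = 22


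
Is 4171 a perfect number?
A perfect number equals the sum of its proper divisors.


Proper divisors of 4171: 1, 43, 97
Sum = 1 + 43 + 97 = 141

No, 4171 is not perfect (141 ≠ 4171)


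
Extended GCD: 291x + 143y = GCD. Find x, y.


Tabular extended Euclidean (each row: r = 291*s + 143*t):
r=291, s=1, t=0
r=143, s=0, t=1
q=2: r=5, s=1, t=-2   [291*(1) + 143*(-2) = 5]
q=28: r=3, s=-28, t=57   [291*(-28) + 143*(57) = 3]
q=1: r=2, s=29, t=-59   [291*(29) + 143*(-59) = 2]
q=1: r=1, s=-57, t=116   [291*(-57) + 143*(116) = 1]
q=2: r=0, s=143, t=-291   [291*(143) + 143*(-291) = 0]
GCD = 1; from the row with r=1: x=-57, y=116
Check: 291*(-57) + 143*(116) = -16587 + 16588 = 1

GCD = 1, x = -57, y = 116


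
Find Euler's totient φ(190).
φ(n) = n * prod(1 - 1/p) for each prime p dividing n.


190 = 2 × 5 × 19
Prime factors: 2, 5, 19
φ(190) = 190 × (1-1/2) × (1-1/5) × (1-1/19)
= 190 × 1/2 × 4/5 × 18/19 = 72

φ(190) = 72


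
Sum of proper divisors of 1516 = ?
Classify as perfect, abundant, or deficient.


Proper divisors: 1, 2, 4, 379, 758
Sum = 1 + 2 + 4 + 379 + 758 = 1144
1144 < 1516 → deficient

s(1516) = 1144 (deficient)


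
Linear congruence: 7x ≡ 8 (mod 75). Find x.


GCD(7, 75) = 1, unique solution
a^(-1) mod 75 = 43
x = 43 * 8 mod 75 = 44

x ≡ 44 (mod 75)


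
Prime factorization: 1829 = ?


1829 / 31 = 59
59 / 59 = 1
1829 = 31 × 59


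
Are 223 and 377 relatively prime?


Euclidean algorithm:
377 = 1 * 223 + 154
223 = 1 * 154 + 69
154 = 2 * 69 + 16
69 = 4 * 16 + 5
16 = 3 * 5 + 1
5 = 5 * 1 + 0
GCD(223, 377) = 1

Yes, coprime (GCD = 1)


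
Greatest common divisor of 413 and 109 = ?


413 = 3 * 109 + 86
109 = 1 * 86 + 23
86 = 3 * 23 + 17
23 = 1 * 17 + 6
17 = 2 * 6 + 5
6 = 1 * 5 + 1
5 = 5 * 1 + 0
GCD = 1


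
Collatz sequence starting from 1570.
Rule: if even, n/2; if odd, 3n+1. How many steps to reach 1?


1570 → 785 → 2356 → 1178 → 589 → 1768 → 884 → 442 → 221 → 664 → 332 → 166 → 83 → 250 → 125 → 376 → 188 → 94 → 47 → 142 → 71 → 214 → 107 → 322 → 161 → 484 → 242 → 121 → 364 → 182 → 91 → 274 → 137 → 412 → 206 → 103 → 310 → 155 → 466 → 233 → 700 → 350 → 175 → 526 → 263 → 790 → 395 → 1186 → 593 → 1780 → 890 → 445 → 1336 → 668 → 334 → 167 → 502 → 251 → 754 → 377 → 1132 → 566 → 283 → 850 → 425 → 1276 → 638 → 319 → 958 → 479 → 1438 → 719 → 2158 → 1079 → 3238 → 1619 → 4858 → 2429 → 7288 → 3644 → 1822 → 911 → 2734 → 1367 → 4102 → 2051 → 6154 → 3077 → 9232 → 4616 → 2308 → 1154 → 577 → 1732 → 866 → 433 → 1300 → 650 → 325 → 976 → 488 → 244 → 122 → 61 → 184 → 92 → 46 → 23 → 70 → 35 → 106 → 53 → 160 → 80 → 40 → 20 → 10 → 5 → 16 → 8 → 4 → 2 → 1
Total steps = 122

122 steps


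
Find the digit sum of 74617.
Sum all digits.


7 + 4 + 6 + 1 + 7 = 25


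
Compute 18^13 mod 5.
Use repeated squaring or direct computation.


18^1 mod 5 = 3
18^2 mod 5 = 4
18^3 mod 5 = 2
18^4 mod 5 = 1
18^5 mod 5 = 3
18^6 mod 5 = 4
18^7 mod 5 = 2
18^8 mod 5 = 1
18^9 mod 5 = 3
18^10 mod 5 = 4
18^11 mod 5 = 2
18^12 mod 5 = 1
18^13 mod 5 = 3


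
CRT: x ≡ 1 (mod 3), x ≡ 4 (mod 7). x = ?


M = 3*7 = 21
M1 = M/3 = 7, M2 = M/7 = 3
M1^(-1) mod 3 = 1, M2^(-1) mod 7 = 5
x = 1*7*1 + 4*3*5 = 67
67 mod 21 = 4
Check: 4 mod 3 = 1 ✓, 4 mod 7 = 4 ✓

x ≡ 4 (mod 21)


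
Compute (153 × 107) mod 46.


153 × 107 = 16371
16371 mod 46 = 41


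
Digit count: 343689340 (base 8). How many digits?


343689340 in base 8 = 2437044174
Number of digits = 10

10 digits (base 8)


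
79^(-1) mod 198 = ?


Use the extended Euclidean algorithm on (198, 79); each row r = 198*s + 79*t:
r=198, s=1, t=0
r=79, s=0, t=1
q=2: r=40, s=1, t=-2   [198*(1) + 79*(-2) = 40]
q=1: r=39, s=-1, t=3   [198*(-1) + 79*(3) = 39]
q=1: r=1, s=2, t=-5   [198*(2) + 79*(-5) = 1]
q=39: r=0, s=-79, t=198   [198*(-79) + 79*(198) = 0]
GCD = 1 with t = -5, so 79*(-5) ≡ 1 (mod 198)
Inverse = -5 mod 198 = 193
Check: 79 * 193 = 15247 ≡ 1 (mod 198)

79^(-1) ≡ 193 (mod 198)


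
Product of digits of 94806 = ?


9 × 4 × 8 × 0 × 6 = 0


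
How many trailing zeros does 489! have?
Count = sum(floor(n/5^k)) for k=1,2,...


floor(489/5) = 97
floor(489/25) = 19
floor(489/125) = 3
Total = 119

119 trailing zeros


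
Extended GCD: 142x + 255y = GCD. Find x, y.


Tabular extended Euclidean (each row: r = 142*s + 255*t):
r=142, s=1, t=0
r=255, s=0, t=1
q=0: r=142, s=1, t=0   [142*(1) + 255*(0) = 142]
q=1: r=113, s=-1, t=1   [142*(-1) + 255*(1) = 113]
q=1: r=29, s=2, t=-1   [142*(2) + 255*(-1) = 29]
q=3: r=26, s=-7, t=4   [142*(-7) + 255*(4) = 26]
q=1: r=3, s=9, t=-5   [142*(9) + 255*(-5) = 3]
q=8: r=2, s=-79, t=44   [142*(-79) + 255*(44) = 2]
q=1: r=1, s=88, t=-49   [142*(88) + 255*(-49) = 1]
q=2: r=0, s=-255, t=142   [142*(-255) + 255*(142) = 0]
GCD = 1; from the row with r=1: x=88, y=-49
Check: 142*(88) + 255*(-49) = 12496 - 12495 = 1

GCD = 1, x = 88, y = -49


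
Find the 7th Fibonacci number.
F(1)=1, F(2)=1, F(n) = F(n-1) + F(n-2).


Sequence: 1, 1, 2, 3, 5, 8, 13
F(7) = 13


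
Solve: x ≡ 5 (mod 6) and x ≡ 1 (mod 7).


M = 6*7 = 42
M1 = M/6 = 7, M2 = M/7 = 6
M1^(-1) mod 6 = 1, M2^(-1) mod 7 = 6
x = 5*7*1 + 1*6*6 = 71
71 mod 42 = 29
Check: 29 mod 6 = 5 ✓, 29 mod 7 = 1 ✓

x ≡ 29 (mod 42)


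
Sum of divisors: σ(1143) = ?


Divisors of 1143: 1, 3, 9, 127, 381, 1143
Sum = 1 + 3 + 9 + 127 + 381 + 1143 = 1664

σ(1143) = 1664


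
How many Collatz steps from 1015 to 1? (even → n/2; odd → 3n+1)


1015 → 3046 → 1523 → 4570 → 2285 → 6856 → 3428 → 1714 → 857 → 2572 → 1286 → 643 → 1930 → 965 → 2896 → 1448 → 724 → 362 → 181 → 544 → 272 → 136 → 68 → 34 → 17 → 52 → 26 → 13 → 40 → 20 → 10 → 5 → 16 → 8 → 4 → 2 → 1
Total steps = 36

36 steps


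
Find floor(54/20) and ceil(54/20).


54/20 = 2.7000
floor = 2
ceil = 3

floor = 2, ceil = 3


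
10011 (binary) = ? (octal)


10011 (base 2) = 19 (decimal)
19 (decimal) = 23 (base 8)


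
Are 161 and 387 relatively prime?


Euclidean algorithm:
387 = 2 * 161 + 65
161 = 2 * 65 + 31
65 = 2 * 31 + 3
31 = 10 * 3 + 1
3 = 3 * 1 + 0
GCD(161, 387) = 1

Yes, coprime (GCD = 1)


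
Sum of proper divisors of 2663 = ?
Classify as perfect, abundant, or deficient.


Proper divisors: 1
Sum = 1 = 1
1 < 2663 → deficient

s(2663) = 1 (deficient)


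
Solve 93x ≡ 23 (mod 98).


GCD(93, 98) = 1, unique solution
a^(-1) mod 98 = 39
x = 39 * 23 mod 98 = 15

x ≡ 15 (mod 98)


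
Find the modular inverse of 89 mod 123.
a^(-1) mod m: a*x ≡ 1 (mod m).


Use the extended Euclidean algorithm on (123, 89); each row r = 123*s + 89*t:
r=123, s=1, t=0
r=89, s=0, t=1
q=1: r=34, s=1, t=-1   [123*(1) + 89*(-1) = 34]
q=2: r=21, s=-2, t=3   [123*(-2) + 89*(3) = 21]
q=1: r=13, s=3, t=-4   [123*(3) + 89*(-4) = 13]
q=1: r=8, s=-5, t=7   [123*(-5) + 89*(7) = 8]
q=1: r=5, s=8, t=-11   [123*(8) + 89*(-11) = 5]
q=1: r=3, s=-13, t=18   [123*(-13) + 89*(18) = 3]
q=1: r=2, s=21, t=-29   [123*(21) + 89*(-29) = 2]
q=1: r=1, s=-34, t=47   [123*(-34) + 89*(47) = 1]
q=2: r=0, s=89, t=-123   [123*(89) + 89*(-123) = 0]
GCD = 1 with t = 47, so 89*(47) ≡ 1 (mod 123)
Inverse = 47 mod 123 = 47
Check: 89 * 47 = 4183 ≡ 1 (mod 123)

89^(-1) ≡ 47 (mod 123)
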